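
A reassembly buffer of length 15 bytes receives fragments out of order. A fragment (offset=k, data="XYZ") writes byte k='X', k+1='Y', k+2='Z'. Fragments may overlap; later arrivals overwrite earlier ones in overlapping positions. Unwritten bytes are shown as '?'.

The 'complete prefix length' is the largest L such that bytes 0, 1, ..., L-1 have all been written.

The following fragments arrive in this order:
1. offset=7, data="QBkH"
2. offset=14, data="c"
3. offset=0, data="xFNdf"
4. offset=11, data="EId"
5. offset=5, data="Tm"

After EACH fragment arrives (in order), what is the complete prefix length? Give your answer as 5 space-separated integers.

Fragment 1: offset=7 data="QBkH" -> buffer=???????QBkH???? -> prefix_len=0
Fragment 2: offset=14 data="c" -> buffer=???????QBkH???c -> prefix_len=0
Fragment 3: offset=0 data="xFNdf" -> buffer=xFNdf??QBkH???c -> prefix_len=5
Fragment 4: offset=11 data="EId" -> buffer=xFNdf??QBkHEIdc -> prefix_len=5
Fragment 5: offset=5 data="Tm" -> buffer=xFNdfTmQBkHEIdc -> prefix_len=15

Answer: 0 0 5 5 15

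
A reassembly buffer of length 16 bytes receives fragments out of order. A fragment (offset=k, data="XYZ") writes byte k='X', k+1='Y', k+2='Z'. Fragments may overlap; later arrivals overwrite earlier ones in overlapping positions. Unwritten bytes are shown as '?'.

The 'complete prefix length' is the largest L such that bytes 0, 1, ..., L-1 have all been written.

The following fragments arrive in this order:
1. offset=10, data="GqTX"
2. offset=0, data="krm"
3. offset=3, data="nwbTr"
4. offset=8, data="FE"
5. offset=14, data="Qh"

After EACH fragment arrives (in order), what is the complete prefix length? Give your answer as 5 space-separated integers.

Answer: 0 3 8 14 16

Derivation:
Fragment 1: offset=10 data="GqTX" -> buffer=??????????GqTX?? -> prefix_len=0
Fragment 2: offset=0 data="krm" -> buffer=krm???????GqTX?? -> prefix_len=3
Fragment 3: offset=3 data="nwbTr" -> buffer=krmnwbTr??GqTX?? -> prefix_len=8
Fragment 4: offset=8 data="FE" -> buffer=krmnwbTrFEGqTX?? -> prefix_len=14
Fragment 5: offset=14 data="Qh" -> buffer=krmnwbTrFEGqTXQh -> prefix_len=16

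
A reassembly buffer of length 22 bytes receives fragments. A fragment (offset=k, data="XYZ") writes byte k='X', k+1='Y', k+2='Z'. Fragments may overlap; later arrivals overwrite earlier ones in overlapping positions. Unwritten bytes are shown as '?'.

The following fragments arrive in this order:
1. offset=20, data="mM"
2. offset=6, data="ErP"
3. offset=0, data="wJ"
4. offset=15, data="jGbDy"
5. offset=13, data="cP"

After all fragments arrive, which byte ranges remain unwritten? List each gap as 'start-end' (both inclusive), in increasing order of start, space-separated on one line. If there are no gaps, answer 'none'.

Fragment 1: offset=20 len=2
Fragment 2: offset=6 len=3
Fragment 3: offset=0 len=2
Fragment 4: offset=15 len=5
Fragment 5: offset=13 len=2
Gaps: 2-5 9-12

Answer: 2-5 9-12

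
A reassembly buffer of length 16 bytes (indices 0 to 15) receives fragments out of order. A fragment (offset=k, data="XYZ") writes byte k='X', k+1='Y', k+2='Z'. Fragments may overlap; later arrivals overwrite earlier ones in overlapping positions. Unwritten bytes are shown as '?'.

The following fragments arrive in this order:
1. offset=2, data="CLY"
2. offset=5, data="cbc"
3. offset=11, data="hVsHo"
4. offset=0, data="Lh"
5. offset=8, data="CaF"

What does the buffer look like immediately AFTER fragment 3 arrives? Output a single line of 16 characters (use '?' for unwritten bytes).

Answer: ??CLYcbc???hVsHo

Derivation:
Fragment 1: offset=2 data="CLY" -> buffer=??CLY???????????
Fragment 2: offset=5 data="cbc" -> buffer=??CLYcbc????????
Fragment 3: offset=11 data="hVsHo" -> buffer=??CLYcbc???hVsHo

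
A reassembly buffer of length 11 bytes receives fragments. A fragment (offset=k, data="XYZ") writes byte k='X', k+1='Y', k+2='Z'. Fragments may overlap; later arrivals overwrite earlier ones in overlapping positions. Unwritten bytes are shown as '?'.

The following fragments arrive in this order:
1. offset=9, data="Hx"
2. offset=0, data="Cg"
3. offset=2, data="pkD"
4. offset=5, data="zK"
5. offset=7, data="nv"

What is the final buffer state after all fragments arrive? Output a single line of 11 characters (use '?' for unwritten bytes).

Fragment 1: offset=9 data="Hx" -> buffer=?????????Hx
Fragment 2: offset=0 data="Cg" -> buffer=Cg???????Hx
Fragment 3: offset=2 data="pkD" -> buffer=CgpkD????Hx
Fragment 4: offset=5 data="zK" -> buffer=CgpkDzK??Hx
Fragment 5: offset=7 data="nv" -> buffer=CgpkDzKnvHx

Answer: CgpkDzKnvHx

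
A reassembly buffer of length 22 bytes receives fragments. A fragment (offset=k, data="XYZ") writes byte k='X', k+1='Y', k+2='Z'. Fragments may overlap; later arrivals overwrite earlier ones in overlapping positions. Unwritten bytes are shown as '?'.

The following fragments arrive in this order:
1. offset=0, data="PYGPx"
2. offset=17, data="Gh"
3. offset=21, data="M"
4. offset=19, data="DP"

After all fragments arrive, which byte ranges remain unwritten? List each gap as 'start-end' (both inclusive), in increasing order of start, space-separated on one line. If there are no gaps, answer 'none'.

Fragment 1: offset=0 len=5
Fragment 2: offset=17 len=2
Fragment 3: offset=21 len=1
Fragment 4: offset=19 len=2
Gaps: 5-16

Answer: 5-16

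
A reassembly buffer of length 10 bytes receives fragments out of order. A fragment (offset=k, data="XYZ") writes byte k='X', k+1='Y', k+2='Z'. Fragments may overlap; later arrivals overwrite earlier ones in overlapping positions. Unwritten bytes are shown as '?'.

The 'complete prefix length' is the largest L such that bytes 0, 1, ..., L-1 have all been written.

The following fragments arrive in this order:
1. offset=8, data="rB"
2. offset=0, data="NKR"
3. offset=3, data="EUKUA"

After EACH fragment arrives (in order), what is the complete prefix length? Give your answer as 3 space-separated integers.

Fragment 1: offset=8 data="rB" -> buffer=????????rB -> prefix_len=0
Fragment 2: offset=0 data="NKR" -> buffer=NKR?????rB -> prefix_len=3
Fragment 3: offset=3 data="EUKUA" -> buffer=NKREUKUArB -> prefix_len=10

Answer: 0 3 10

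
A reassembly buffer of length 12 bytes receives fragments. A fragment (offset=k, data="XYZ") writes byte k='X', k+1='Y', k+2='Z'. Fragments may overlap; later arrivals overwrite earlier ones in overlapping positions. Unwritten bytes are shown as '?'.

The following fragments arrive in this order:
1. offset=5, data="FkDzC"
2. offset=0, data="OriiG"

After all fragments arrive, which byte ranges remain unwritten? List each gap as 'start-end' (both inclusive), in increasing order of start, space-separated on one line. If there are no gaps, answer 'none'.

Answer: 10-11

Derivation:
Fragment 1: offset=5 len=5
Fragment 2: offset=0 len=5
Gaps: 10-11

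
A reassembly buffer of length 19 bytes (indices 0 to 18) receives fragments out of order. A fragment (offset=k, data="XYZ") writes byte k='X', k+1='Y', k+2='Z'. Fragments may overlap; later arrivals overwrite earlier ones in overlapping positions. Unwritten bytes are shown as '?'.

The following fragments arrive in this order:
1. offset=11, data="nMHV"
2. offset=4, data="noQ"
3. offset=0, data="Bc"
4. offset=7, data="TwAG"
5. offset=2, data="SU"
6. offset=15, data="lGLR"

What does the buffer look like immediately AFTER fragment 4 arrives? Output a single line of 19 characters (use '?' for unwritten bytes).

Fragment 1: offset=11 data="nMHV" -> buffer=???????????nMHV????
Fragment 2: offset=4 data="noQ" -> buffer=????noQ????nMHV????
Fragment 3: offset=0 data="Bc" -> buffer=Bc??noQ????nMHV????
Fragment 4: offset=7 data="TwAG" -> buffer=Bc??noQTwAGnMHV????

Answer: Bc??noQTwAGnMHV????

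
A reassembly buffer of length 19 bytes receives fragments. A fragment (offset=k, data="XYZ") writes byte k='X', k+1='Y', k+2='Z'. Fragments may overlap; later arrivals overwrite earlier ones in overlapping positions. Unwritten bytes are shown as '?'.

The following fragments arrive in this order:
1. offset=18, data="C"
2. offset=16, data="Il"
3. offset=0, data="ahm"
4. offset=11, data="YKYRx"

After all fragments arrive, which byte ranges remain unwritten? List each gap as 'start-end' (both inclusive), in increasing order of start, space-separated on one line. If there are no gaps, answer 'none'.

Fragment 1: offset=18 len=1
Fragment 2: offset=16 len=2
Fragment 3: offset=0 len=3
Fragment 4: offset=11 len=5
Gaps: 3-10

Answer: 3-10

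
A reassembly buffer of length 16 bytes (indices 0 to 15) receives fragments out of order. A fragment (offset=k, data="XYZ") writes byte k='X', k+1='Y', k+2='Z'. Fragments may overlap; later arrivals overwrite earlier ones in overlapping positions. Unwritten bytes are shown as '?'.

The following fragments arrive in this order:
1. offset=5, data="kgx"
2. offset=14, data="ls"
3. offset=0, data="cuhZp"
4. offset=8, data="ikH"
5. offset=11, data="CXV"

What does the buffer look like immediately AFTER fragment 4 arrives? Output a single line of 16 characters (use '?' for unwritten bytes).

Fragment 1: offset=5 data="kgx" -> buffer=?????kgx????????
Fragment 2: offset=14 data="ls" -> buffer=?????kgx??????ls
Fragment 3: offset=0 data="cuhZp" -> buffer=cuhZpkgx??????ls
Fragment 4: offset=8 data="ikH" -> buffer=cuhZpkgxikH???ls

Answer: cuhZpkgxikH???ls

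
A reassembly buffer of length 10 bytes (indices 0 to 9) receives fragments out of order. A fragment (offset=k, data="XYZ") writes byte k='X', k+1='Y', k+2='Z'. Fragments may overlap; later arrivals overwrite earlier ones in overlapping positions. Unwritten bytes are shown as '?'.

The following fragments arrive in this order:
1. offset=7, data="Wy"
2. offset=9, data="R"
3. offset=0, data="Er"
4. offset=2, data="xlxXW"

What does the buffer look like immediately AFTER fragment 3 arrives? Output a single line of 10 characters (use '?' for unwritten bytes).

Answer: Er?????WyR

Derivation:
Fragment 1: offset=7 data="Wy" -> buffer=???????Wy?
Fragment 2: offset=9 data="R" -> buffer=???????WyR
Fragment 3: offset=0 data="Er" -> buffer=Er?????WyR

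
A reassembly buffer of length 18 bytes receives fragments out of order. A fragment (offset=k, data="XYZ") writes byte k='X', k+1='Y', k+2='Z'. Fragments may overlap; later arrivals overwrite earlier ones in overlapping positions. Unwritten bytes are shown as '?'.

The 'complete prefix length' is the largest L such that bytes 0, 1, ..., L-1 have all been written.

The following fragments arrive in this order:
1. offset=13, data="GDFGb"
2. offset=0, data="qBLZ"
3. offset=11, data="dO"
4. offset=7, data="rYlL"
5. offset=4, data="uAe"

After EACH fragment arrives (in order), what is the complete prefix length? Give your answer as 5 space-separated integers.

Fragment 1: offset=13 data="GDFGb" -> buffer=?????????????GDFGb -> prefix_len=0
Fragment 2: offset=0 data="qBLZ" -> buffer=qBLZ?????????GDFGb -> prefix_len=4
Fragment 3: offset=11 data="dO" -> buffer=qBLZ???????dOGDFGb -> prefix_len=4
Fragment 4: offset=7 data="rYlL" -> buffer=qBLZ???rYlLdOGDFGb -> prefix_len=4
Fragment 5: offset=4 data="uAe" -> buffer=qBLZuAerYlLdOGDFGb -> prefix_len=18

Answer: 0 4 4 4 18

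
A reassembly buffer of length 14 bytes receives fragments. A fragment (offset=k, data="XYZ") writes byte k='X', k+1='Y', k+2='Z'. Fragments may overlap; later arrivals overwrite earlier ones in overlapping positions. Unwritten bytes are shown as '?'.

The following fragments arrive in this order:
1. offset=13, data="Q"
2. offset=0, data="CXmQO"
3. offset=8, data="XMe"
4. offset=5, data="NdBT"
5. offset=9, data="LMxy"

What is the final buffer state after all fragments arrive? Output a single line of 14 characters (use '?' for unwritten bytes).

Fragment 1: offset=13 data="Q" -> buffer=?????????????Q
Fragment 2: offset=0 data="CXmQO" -> buffer=CXmQO????????Q
Fragment 3: offset=8 data="XMe" -> buffer=CXmQO???XMe??Q
Fragment 4: offset=5 data="NdBT" -> buffer=CXmQONdBTMe??Q
Fragment 5: offset=9 data="LMxy" -> buffer=CXmQONdBTLMxyQ

Answer: CXmQONdBTLMxyQ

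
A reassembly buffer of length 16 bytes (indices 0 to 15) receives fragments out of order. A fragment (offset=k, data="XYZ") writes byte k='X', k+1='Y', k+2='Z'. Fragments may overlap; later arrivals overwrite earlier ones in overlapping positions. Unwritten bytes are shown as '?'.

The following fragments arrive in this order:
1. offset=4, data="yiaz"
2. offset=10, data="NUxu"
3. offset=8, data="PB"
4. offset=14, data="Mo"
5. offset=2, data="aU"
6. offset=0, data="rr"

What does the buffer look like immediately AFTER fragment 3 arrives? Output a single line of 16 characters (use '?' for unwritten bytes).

Answer: ????yiazPBNUxu??

Derivation:
Fragment 1: offset=4 data="yiaz" -> buffer=????yiaz????????
Fragment 2: offset=10 data="NUxu" -> buffer=????yiaz??NUxu??
Fragment 3: offset=8 data="PB" -> buffer=????yiazPBNUxu??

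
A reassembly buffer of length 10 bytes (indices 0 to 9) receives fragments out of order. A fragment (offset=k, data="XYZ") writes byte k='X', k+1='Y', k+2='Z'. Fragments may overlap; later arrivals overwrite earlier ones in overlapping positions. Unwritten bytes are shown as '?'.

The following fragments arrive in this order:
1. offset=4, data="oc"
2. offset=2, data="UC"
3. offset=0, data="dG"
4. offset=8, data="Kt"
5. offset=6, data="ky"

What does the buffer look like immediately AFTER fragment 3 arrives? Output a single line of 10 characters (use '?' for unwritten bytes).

Answer: dGUCoc????

Derivation:
Fragment 1: offset=4 data="oc" -> buffer=????oc????
Fragment 2: offset=2 data="UC" -> buffer=??UCoc????
Fragment 3: offset=0 data="dG" -> buffer=dGUCoc????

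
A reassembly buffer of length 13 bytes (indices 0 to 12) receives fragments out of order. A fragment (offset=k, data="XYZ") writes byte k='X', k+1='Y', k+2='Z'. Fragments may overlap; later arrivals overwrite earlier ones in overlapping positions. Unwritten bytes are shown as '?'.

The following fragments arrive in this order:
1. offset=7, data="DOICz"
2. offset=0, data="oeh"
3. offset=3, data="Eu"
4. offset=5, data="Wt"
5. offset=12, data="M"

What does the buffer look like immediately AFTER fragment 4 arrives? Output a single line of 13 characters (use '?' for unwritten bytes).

Answer: oehEuWtDOICz?

Derivation:
Fragment 1: offset=7 data="DOICz" -> buffer=???????DOICz?
Fragment 2: offset=0 data="oeh" -> buffer=oeh????DOICz?
Fragment 3: offset=3 data="Eu" -> buffer=oehEu??DOICz?
Fragment 4: offset=5 data="Wt" -> buffer=oehEuWtDOICz?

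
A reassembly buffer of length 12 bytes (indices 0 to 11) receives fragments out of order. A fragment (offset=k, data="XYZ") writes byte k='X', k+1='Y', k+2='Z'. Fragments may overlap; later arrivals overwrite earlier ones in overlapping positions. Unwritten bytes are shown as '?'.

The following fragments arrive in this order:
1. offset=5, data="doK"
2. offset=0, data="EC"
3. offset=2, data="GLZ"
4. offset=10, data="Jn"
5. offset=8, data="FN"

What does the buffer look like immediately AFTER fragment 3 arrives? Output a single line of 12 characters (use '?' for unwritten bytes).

Fragment 1: offset=5 data="doK" -> buffer=?????doK????
Fragment 2: offset=0 data="EC" -> buffer=EC???doK????
Fragment 3: offset=2 data="GLZ" -> buffer=ECGLZdoK????

Answer: ECGLZdoK????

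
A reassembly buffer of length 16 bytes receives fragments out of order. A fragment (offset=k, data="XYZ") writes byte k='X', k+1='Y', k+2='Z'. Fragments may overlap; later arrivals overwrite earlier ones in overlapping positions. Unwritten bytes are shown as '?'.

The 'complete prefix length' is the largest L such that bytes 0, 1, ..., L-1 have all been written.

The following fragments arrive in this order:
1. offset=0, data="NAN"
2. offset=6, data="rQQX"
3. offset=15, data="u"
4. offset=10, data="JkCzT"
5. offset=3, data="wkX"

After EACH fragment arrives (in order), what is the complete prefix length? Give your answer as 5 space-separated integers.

Fragment 1: offset=0 data="NAN" -> buffer=NAN????????????? -> prefix_len=3
Fragment 2: offset=6 data="rQQX" -> buffer=NAN???rQQX?????? -> prefix_len=3
Fragment 3: offset=15 data="u" -> buffer=NAN???rQQX?????u -> prefix_len=3
Fragment 4: offset=10 data="JkCzT" -> buffer=NAN???rQQXJkCzTu -> prefix_len=3
Fragment 5: offset=3 data="wkX" -> buffer=NANwkXrQQXJkCzTu -> prefix_len=16

Answer: 3 3 3 3 16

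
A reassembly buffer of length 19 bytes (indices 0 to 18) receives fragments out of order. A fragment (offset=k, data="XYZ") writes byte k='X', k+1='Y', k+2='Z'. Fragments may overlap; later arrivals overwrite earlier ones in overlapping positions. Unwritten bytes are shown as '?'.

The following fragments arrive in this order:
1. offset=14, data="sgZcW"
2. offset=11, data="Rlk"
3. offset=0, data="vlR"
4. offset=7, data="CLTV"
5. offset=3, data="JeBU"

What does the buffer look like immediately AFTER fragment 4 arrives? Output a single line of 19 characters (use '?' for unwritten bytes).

Answer: vlR????CLTVRlksgZcW

Derivation:
Fragment 1: offset=14 data="sgZcW" -> buffer=??????????????sgZcW
Fragment 2: offset=11 data="Rlk" -> buffer=???????????RlksgZcW
Fragment 3: offset=0 data="vlR" -> buffer=vlR????????RlksgZcW
Fragment 4: offset=7 data="CLTV" -> buffer=vlR????CLTVRlksgZcW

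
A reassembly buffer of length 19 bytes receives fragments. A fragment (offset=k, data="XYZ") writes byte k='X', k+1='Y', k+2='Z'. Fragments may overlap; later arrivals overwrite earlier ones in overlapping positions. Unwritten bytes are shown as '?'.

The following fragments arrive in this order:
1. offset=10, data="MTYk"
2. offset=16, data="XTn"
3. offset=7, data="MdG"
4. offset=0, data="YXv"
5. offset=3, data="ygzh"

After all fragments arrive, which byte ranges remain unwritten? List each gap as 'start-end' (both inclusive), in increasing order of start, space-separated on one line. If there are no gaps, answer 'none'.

Answer: 14-15

Derivation:
Fragment 1: offset=10 len=4
Fragment 2: offset=16 len=3
Fragment 3: offset=7 len=3
Fragment 4: offset=0 len=3
Fragment 5: offset=3 len=4
Gaps: 14-15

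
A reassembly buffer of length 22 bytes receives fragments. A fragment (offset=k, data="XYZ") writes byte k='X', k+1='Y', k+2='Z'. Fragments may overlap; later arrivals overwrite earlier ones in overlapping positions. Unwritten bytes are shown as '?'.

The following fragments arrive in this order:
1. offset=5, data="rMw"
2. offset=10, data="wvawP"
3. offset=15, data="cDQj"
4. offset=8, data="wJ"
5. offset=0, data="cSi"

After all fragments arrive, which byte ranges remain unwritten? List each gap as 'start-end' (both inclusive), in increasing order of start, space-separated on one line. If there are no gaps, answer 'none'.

Fragment 1: offset=5 len=3
Fragment 2: offset=10 len=5
Fragment 3: offset=15 len=4
Fragment 4: offset=8 len=2
Fragment 5: offset=0 len=3
Gaps: 3-4 19-21

Answer: 3-4 19-21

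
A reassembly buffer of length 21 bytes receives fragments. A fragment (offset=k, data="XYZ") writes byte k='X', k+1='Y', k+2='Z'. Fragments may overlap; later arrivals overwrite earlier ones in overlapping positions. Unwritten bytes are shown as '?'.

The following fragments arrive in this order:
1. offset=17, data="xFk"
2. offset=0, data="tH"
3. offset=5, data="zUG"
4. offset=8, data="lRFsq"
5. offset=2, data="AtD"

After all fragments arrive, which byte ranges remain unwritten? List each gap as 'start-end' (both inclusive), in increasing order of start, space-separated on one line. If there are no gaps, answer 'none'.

Fragment 1: offset=17 len=3
Fragment 2: offset=0 len=2
Fragment 3: offset=5 len=3
Fragment 4: offset=8 len=5
Fragment 5: offset=2 len=3
Gaps: 13-16 20-20

Answer: 13-16 20-20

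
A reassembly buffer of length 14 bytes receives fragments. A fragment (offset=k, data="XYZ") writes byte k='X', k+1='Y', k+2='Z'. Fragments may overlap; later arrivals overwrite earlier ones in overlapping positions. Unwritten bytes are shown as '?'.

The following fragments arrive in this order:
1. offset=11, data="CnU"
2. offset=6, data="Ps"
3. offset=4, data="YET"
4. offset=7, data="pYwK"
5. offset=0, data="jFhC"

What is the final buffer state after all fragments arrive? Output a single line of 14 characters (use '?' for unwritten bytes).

Fragment 1: offset=11 data="CnU" -> buffer=???????????CnU
Fragment 2: offset=6 data="Ps" -> buffer=??????Ps???CnU
Fragment 3: offset=4 data="YET" -> buffer=????YETs???CnU
Fragment 4: offset=7 data="pYwK" -> buffer=????YETpYwKCnU
Fragment 5: offset=0 data="jFhC" -> buffer=jFhCYETpYwKCnU

Answer: jFhCYETpYwKCnU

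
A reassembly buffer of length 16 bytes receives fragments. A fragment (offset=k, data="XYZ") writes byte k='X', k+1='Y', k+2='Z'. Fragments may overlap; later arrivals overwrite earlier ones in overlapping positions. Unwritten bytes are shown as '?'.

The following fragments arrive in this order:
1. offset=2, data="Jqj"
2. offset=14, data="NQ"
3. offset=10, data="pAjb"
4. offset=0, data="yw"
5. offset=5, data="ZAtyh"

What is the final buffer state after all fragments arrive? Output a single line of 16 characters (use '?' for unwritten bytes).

Fragment 1: offset=2 data="Jqj" -> buffer=??Jqj???????????
Fragment 2: offset=14 data="NQ" -> buffer=??Jqj?????????NQ
Fragment 3: offset=10 data="pAjb" -> buffer=??Jqj?????pAjbNQ
Fragment 4: offset=0 data="yw" -> buffer=ywJqj?????pAjbNQ
Fragment 5: offset=5 data="ZAtyh" -> buffer=ywJqjZAtyhpAjbNQ

Answer: ywJqjZAtyhpAjbNQ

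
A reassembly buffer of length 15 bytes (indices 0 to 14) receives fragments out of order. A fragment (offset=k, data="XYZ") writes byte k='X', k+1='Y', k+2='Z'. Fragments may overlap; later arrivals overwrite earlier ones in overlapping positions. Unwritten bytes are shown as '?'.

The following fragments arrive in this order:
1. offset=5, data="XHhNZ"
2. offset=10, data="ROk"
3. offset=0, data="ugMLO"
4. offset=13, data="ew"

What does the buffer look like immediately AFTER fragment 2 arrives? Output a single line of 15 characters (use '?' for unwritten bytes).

Fragment 1: offset=5 data="XHhNZ" -> buffer=?????XHhNZ?????
Fragment 2: offset=10 data="ROk" -> buffer=?????XHhNZROk??

Answer: ?????XHhNZROk??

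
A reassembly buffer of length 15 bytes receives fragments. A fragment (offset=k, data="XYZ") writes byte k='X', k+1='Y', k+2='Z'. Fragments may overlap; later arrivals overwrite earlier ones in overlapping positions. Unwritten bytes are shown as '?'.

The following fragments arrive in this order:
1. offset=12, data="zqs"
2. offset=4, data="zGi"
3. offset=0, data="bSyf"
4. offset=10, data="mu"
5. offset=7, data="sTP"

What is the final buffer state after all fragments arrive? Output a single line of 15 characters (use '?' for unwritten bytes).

Answer: bSyfzGisTPmuzqs

Derivation:
Fragment 1: offset=12 data="zqs" -> buffer=????????????zqs
Fragment 2: offset=4 data="zGi" -> buffer=????zGi?????zqs
Fragment 3: offset=0 data="bSyf" -> buffer=bSyfzGi?????zqs
Fragment 4: offset=10 data="mu" -> buffer=bSyfzGi???muzqs
Fragment 5: offset=7 data="sTP" -> buffer=bSyfzGisTPmuzqs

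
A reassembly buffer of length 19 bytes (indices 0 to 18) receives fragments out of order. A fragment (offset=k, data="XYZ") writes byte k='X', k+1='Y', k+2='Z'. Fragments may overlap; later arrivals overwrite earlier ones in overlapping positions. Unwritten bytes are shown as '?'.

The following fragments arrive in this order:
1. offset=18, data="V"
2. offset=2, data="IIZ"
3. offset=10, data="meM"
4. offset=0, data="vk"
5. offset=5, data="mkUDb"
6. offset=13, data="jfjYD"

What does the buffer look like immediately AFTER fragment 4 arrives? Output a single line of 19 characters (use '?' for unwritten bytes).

Answer: vkIIZ?????meM?????V

Derivation:
Fragment 1: offset=18 data="V" -> buffer=??????????????????V
Fragment 2: offset=2 data="IIZ" -> buffer=??IIZ?????????????V
Fragment 3: offset=10 data="meM" -> buffer=??IIZ?????meM?????V
Fragment 4: offset=0 data="vk" -> buffer=vkIIZ?????meM?????V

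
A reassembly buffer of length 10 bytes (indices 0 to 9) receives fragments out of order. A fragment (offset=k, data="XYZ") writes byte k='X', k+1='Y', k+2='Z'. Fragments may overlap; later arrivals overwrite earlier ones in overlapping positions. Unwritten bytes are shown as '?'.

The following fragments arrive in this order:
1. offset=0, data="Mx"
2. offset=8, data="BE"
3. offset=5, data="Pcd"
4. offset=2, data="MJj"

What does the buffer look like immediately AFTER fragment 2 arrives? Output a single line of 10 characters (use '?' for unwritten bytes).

Answer: Mx??????BE

Derivation:
Fragment 1: offset=0 data="Mx" -> buffer=Mx????????
Fragment 2: offset=8 data="BE" -> buffer=Mx??????BE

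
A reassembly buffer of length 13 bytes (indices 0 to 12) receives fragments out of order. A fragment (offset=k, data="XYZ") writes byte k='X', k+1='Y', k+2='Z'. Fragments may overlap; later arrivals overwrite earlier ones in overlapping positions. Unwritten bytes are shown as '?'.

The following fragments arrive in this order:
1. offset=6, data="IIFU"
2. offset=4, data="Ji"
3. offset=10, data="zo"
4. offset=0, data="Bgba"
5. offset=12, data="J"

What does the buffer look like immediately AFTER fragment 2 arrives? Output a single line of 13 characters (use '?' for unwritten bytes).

Answer: ????JiIIFU???

Derivation:
Fragment 1: offset=6 data="IIFU" -> buffer=??????IIFU???
Fragment 2: offset=4 data="Ji" -> buffer=????JiIIFU???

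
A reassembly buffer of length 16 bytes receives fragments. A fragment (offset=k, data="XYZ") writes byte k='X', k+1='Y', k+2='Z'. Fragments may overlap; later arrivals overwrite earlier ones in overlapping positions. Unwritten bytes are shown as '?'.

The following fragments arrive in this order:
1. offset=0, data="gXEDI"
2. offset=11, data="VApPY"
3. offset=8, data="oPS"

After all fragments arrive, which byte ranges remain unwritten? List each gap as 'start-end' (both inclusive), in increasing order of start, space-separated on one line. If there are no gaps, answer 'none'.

Fragment 1: offset=0 len=5
Fragment 2: offset=11 len=5
Fragment 3: offset=8 len=3
Gaps: 5-7

Answer: 5-7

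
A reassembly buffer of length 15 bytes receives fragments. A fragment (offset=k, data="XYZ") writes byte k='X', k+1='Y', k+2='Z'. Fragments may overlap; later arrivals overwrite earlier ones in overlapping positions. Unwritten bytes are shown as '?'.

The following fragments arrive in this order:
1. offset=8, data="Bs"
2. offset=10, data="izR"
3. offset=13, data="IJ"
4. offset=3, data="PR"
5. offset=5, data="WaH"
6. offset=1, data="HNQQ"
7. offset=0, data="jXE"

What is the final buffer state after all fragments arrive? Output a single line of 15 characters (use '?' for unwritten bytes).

Fragment 1: offset=8 data="Bs" -> buffer=????????Bs?????
Fragment 2: offset=10 data="izR" -> buffer=????????BsizR??
Fragment 3: offset=13 data="IJ" -> buffer=????????BsizRIJ
Fragment 4: offset=3 data="PR" -> buffer=???PR???BsizRIJ
Fragment 5: offset=5 data="WaH" -> buffer=???PRWaHBsizRIJ
Fragment 6: offset=1 data="HNQQ" -> buffer=?HNQQWaHBsizRIJ
Fragment 7: offset=0 data="jXE" -> buffer=jXEQQWaHBsizRIJ

Answer: jXEQQWaHBsizRIJ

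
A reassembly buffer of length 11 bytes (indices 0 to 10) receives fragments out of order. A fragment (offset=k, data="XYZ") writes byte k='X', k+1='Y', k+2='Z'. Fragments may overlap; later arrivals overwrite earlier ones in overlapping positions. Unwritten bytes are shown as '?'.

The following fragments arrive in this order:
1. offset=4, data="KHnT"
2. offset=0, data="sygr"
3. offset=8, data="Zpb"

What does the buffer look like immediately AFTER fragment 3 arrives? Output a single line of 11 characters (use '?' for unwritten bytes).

Fragment 1: offset=4 data="KHnT" -> buffer=????KHnT???
Fragment 2: offset=0 data="sygr" -> buffer=sygrKHnT???
Fragment 3: offset=8 data="Zpb" -> buffer=sygrKHnTZpb

Answer: sygrKHnTZpb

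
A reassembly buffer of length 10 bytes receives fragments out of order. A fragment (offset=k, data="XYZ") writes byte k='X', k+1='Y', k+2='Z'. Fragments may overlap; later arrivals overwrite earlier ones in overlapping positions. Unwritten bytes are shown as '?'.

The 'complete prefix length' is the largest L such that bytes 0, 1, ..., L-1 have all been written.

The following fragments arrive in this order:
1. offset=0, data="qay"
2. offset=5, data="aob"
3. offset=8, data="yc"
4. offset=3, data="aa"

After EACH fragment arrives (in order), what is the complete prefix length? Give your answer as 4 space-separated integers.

Answer: 3 3 3 10

Derivation:
Fragment 1: offset=0 data="qay" -> buffer=qay??????? -> prefix_len=3
Fragment 2: offset=5 data="aob" -> buffer=qay??aob?? -> prefix_len=3
Fragment 3: offset=8 data="yc" -> buffer=qay??aobyc -> prefix_len=3
Fragment 4: offset=3 data="aa" -> buffer=qayaaaobyc -> prefix_len=10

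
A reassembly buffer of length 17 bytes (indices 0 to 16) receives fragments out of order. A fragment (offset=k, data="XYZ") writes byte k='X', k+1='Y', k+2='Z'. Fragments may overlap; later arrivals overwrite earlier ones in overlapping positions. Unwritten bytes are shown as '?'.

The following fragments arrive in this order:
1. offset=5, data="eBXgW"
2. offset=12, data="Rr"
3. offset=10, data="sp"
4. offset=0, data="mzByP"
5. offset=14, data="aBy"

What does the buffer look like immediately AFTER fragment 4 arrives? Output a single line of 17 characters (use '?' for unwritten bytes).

Answer: mzByPeBXgWspRr???

Derivation:
Fragment 1: offset=5 data="eBXgW" -> buffer=?????eBXgW???????
Fragment 2: offset=12 data="Rr" -> buffer=?????eBXgW??Rr???
Fragment 3: offset=10 data="sp" -> buffer=?????eBXgWspRr???
Fragment 4: offset=0 data="mzByP" -> buffer=mzByPeBXgWspRr???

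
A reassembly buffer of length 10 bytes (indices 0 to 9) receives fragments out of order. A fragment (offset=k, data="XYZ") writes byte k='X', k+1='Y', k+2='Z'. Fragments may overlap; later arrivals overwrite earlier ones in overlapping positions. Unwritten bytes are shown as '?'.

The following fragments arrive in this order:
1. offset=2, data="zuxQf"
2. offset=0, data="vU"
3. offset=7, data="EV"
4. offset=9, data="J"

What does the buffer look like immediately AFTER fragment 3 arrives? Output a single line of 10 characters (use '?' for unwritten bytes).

Answer: vUzuxQfEV?

Derivation:
Fragment 1: offset=2 data="zuxQf" -> buffer=??zuxQf???
Fragment 2: offset=0 data="vU" -> buffer=vUzuxQf???
Fragment 3: offset=7 data="EV" -> buffer=vUzuxQfEV?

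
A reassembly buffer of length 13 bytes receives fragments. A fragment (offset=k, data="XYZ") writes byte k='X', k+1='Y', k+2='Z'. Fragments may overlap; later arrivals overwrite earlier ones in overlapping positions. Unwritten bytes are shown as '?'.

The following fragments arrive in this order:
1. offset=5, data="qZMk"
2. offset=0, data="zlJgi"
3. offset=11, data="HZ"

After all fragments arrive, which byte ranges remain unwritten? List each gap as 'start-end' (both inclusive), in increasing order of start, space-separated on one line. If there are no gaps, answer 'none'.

Answer: 9-10

Derivation:
Fragment 1: offset=5 len=4
Fragment 2: offset=0 len=5
Fragment 3: offset=11 len=2
Gaps: 9-10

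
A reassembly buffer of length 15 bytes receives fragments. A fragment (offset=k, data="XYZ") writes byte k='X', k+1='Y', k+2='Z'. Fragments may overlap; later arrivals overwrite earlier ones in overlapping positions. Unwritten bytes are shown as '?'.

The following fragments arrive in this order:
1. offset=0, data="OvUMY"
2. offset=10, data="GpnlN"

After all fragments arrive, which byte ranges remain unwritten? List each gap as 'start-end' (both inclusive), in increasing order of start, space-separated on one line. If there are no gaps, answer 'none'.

Fragment 1: offset=0 len=5
Fragment 2: offset=10 len=5
Gaps: 5-9

Answer: 5-9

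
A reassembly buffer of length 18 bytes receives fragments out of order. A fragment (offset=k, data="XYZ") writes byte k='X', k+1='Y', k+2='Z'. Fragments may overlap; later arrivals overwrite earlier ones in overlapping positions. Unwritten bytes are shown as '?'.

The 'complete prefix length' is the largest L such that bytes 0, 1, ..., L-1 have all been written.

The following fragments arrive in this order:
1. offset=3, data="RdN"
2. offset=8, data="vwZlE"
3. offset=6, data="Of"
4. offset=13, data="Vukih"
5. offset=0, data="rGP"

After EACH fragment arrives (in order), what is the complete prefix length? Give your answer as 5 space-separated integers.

Answer: 0 0 0 0 18

Derivation:
Fragment 1: offset=3 data="RdN" -> buffer=???RdN???????????? -> prefix_len=0
Fragment 2: offset=8 data="vwZlE" -> buffer=???RdN??vwZlE????? -> prefix_len=0
Fragment 3: offset=6 data="Of" -> buffer=???RdNOfvwZlE????? -> prefix_len=0
Fragment 4: offset=13 data="Vukih" -> buffer=???RdNOfvwZlEVukih -> prefix_len=0
Fragment 5: offset=0 data="rGP" -> buffer=rGPRdNOfvwZlEVukih -> prefix_len=18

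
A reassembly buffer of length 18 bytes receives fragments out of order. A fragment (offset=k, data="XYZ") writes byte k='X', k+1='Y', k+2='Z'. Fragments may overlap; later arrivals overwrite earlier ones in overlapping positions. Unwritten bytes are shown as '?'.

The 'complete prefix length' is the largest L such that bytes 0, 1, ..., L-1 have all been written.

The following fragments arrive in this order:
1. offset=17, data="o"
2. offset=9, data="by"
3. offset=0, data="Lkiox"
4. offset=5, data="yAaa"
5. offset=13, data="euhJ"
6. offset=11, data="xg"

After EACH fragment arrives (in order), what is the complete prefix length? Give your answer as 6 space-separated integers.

Answer: 0 0 5 11 11 18

Derivation:
Fragment 1: offset=17 data="o" -> buffer=?????????????????o -> prefix_len=0
Fragment 2: offset=9 data="by" -> buffer=?????????by??????o -> prefix_len=0
Fragment 3: offset=0 data="Lkiox" -> buffer=Lkiox????by??????o -> prefix_len=5
Fragment 4: offset=5 data="yAaa" -> buffer=LkioxyAaaby??????o -> prefix_len=11
Fragment 5: offset=13 data="euhJ" -> buffer=LkioxyAaaby??euhJo -> prefix_len=11
Fragment 6: offset=11 data="xg" -> buffer=LkioxyAaabyxgeuhJo -> prefix_len=18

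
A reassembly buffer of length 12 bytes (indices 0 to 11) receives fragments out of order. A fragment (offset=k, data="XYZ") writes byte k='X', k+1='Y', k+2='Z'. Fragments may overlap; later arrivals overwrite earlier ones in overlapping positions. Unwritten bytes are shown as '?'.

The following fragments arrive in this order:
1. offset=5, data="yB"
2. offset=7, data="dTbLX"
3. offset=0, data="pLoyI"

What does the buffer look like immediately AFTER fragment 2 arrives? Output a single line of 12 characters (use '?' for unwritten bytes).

Fragment 1: offset=5 data="yB" -> buffer=?????yB?????
Fragment 2: offset=7 data="dTbLX" -> buffer=?????yBdTbLX

Answer: ?????yBdTbLX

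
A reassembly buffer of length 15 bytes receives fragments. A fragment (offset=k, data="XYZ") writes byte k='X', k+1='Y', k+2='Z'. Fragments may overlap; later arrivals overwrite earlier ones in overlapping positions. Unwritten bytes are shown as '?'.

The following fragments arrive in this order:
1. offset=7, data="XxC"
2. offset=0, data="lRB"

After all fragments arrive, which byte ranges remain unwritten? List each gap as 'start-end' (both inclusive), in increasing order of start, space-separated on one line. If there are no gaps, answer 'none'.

Answer: 3-6 10-14

Derivation:
Fragment 1: offset=7 len=3
Fragment 2: offset=0 len=3
Gaps: 3-6 10-14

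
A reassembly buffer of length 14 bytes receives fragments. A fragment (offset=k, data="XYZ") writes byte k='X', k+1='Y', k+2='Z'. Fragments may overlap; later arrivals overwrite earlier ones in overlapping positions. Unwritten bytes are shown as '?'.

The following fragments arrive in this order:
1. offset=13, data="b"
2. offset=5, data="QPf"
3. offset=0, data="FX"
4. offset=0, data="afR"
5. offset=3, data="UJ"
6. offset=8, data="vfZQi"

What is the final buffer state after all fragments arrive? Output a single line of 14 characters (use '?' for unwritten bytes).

Answer: afRUJQPfvfZQib

Derivation:
Fragment 1: offset=13 data="b" -> buffer=?????????????b
Fragment 2: offset=5 data="QPf" -> buffer=?????QPf?????b
Fragment 3: offset=0 data="FX" -> buffer=FX???QPf?????b
Fragment 4: offset=0 data="afR" -> buffer=afR??QPf?????b
Fragment 5: offset=3 data="UJ" -> buffer=afRUJQPf?????b
Fragment 6: offset=8 data="vfZQi" -> buffer=afRUJQPfvfZQib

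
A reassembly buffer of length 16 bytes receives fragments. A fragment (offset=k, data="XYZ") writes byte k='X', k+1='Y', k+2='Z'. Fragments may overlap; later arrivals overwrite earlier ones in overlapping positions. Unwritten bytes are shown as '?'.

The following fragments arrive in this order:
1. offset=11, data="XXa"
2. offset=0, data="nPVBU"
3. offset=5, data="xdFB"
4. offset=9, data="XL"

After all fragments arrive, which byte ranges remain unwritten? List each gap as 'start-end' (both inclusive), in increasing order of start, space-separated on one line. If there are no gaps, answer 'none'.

Answer: 14-15

Derivation:
Fragment 1: offset=11 len=3
Fragment 2: offset=0 len=5
Fragment 3: offset=5 len=4
Fragment 4: offset=9 len=2
Gaps: 14-15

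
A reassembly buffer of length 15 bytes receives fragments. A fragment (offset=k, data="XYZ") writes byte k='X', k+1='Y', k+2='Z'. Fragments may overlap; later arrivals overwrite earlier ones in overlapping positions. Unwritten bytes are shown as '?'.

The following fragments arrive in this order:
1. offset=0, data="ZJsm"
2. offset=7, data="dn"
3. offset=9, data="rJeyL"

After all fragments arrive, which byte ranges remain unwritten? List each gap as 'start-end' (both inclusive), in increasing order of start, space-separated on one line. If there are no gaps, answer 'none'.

Fragment 1: offset=0 len=4
Fragment 2: offset=7 len=2
Fragment 3: offset=9 len=5
Gaps: 4-6 14-14

Answer: 4-6 14-14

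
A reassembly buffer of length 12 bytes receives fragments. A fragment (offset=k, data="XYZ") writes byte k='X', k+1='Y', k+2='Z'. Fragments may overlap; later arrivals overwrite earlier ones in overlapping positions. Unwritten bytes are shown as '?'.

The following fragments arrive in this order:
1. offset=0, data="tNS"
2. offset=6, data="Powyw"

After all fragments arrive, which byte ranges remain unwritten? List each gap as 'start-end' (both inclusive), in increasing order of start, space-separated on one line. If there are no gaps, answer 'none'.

Fragment 1: offset=0 len=3
Fragment 2: offset=6 len=5
Gaps: 3-5 11-11

Answer: 3-5 11-11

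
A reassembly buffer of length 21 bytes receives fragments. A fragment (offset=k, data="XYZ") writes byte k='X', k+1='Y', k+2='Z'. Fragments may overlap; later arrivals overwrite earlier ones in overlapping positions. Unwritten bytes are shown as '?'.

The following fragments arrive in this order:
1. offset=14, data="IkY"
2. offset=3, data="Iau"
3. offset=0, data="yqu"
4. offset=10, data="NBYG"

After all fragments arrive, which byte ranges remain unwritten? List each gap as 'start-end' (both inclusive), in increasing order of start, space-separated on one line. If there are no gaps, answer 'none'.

Fragment 1: offset=14 len=3
Fragment 2: offset=3 len=3
Fragment 3: offset=0 len=3
Fragment 4: offset=10 len=4
Gaps: 6-9 17-20

Answer: 6-9 17-20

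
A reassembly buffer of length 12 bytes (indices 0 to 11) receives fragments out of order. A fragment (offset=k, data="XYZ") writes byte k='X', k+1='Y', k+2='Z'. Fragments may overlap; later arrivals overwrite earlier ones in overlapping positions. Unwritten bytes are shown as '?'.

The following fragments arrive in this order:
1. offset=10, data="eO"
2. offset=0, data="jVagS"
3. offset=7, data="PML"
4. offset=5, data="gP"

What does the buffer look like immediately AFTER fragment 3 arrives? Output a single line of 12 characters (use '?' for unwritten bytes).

Answer: jVagS??PMLeO

Derivation:
Fragment 1: offset=10 data="eO" -> buffer=??????????eO
Fragment 2: offset=0 data="jVagS" -> buffer=jVagS?????eO
Fragment 3: offset=7 data="PML" -> buffer=jVagS??PMLeO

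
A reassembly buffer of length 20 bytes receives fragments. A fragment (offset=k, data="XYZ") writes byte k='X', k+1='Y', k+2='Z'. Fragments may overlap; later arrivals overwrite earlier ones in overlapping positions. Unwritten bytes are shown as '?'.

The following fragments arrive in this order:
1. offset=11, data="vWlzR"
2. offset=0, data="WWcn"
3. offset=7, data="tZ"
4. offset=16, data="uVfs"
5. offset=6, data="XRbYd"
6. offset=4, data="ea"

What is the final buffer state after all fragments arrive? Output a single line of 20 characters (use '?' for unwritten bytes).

Answer: WWcneaXRbYdvWlzRuVfs

Derivation:
Fragment 1: offset=11 data="vWlzR" -> buffer=???????????vWlzR????
Fragment 2: offset=0 data="WWcn" -> buffer=WWcn???????vWlzR????
Fragment 3: offset=7 data="tZ" -> buffer=WWcn???tZ??vWlzR????
Fragment 4: offset=16 data="uVfs" -> buffer=WWcn???tZ??vWlzRuVfs
Fragment 5: offset=6 data="XRbYd" -> buffer=WWcn??XRbYdvWlzRuVfs
Fragment 6: offset=4 data="ea" -> buffer=WWcneaXRbYdvWlzRuVfs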